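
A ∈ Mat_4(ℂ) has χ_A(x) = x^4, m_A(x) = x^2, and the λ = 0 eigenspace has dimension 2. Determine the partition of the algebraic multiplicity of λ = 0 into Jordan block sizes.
Block sizes for λ = 0: [2, 2]

Step 1 — from the characteristic polynomial, algebraic multiplicity of λ = 0 is 4. From dim ker(A − (0)·I) = 2, there are exactly 2 Jordan blocks for λ = 0.
Step 2 — from the minimal polynomial, the factor (x − 0)^2 tells us the largest block for λ = 0 has size 2.
Step 3 — with total size 4, 2 blocks, and largest block 2, the block sizes (in nonincreasing order) are [2, 2].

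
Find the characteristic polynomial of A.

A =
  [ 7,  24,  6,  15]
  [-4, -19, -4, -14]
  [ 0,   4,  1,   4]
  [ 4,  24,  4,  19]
x^4 - 8*x^3 + 18*x^2 - 16*x + 5

Expanding det(x·I − A) (e.g. by cofactor expansion or by noting that A is similar to its Jordan form J, which has the same characteristic polynomial as A) gives
  χ_A(x) = x^4 - 8*x^3 + 18*x^2 - 16*x + 5
which factors as (x - 5)*(x - 1)^3. The eigenvalues (with algebraic multiplicities) are λ = 1 with multiplicity 3, λ = 5 with multiplicity 1.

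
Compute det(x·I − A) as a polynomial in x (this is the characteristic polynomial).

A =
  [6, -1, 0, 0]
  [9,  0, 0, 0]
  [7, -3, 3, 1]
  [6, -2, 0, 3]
x^4 - 12*x^3 + 54*x^2 - 108*x + 81

Expanding det(x·I − A) (e.g. by cofactor expansion or by noting that A is similar to its Jordan form J, which has the same characteristic polynomial as A) gives
  χ_A(x) = x^4 - 12*x^3 + 54*x^2 - 108*x + 81
which factors as (x - 3)^4. The eigenvalues (with algebraic multiplicities) are λ = 3 with multiplicity 4.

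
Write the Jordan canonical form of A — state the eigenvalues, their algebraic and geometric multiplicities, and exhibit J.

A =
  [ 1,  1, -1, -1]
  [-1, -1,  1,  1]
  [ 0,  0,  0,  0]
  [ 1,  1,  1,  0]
J_3(0) ⊕ J_1(0)

The characteristic polynomial is
  det(x·I − A) = x^4

Eigenvalues and multiplicities (the geometric multiplicity of λ is n − rank(A − λI), which equals the number of Jordan blocks for λ):
  λ = 0: algebraic multiplicity = 4, geometric multiplicity = 2

Determining the block sizes for each eigenvalue:
  λ = 0: with am = 4 and gm = 2, the partition is not yet determined (e.g. several partitions of 4 into 2 parts exist). Let N = A − (0)·I. Computing rank(N^1) = 2, rank(N^2) = 1, rank(N^3) = 0; the number of blocks of size ≥ j is rank(N^{j−1}) − rank(N^j), giving [2, 1, 1]. So we have 1 block(s) of size 3, 1 block(s) of size 1 → block sizes [3, 1]

Assembling the blocks gives a Jordan form
J =
  [0, 1, 0, 0]
  [0, 0, 1, 0]
  [0, 0, 0, 0]
  [0, 0, 0, 0]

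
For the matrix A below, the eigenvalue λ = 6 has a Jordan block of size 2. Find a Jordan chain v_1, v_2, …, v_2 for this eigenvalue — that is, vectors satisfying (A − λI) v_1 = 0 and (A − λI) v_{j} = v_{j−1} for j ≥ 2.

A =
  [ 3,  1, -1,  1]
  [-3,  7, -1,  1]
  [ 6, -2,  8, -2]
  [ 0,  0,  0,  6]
A Jordan chain for λ = 6 of length 2:
v_1 = (-3, -3, 6, 0)ᵀ
v_2 = (1, 0, 0, 0)ᵀ

Let N = A − (6)·I. We want v_2 with N^2 v_2 = 0 but N^1 v_2 ≠ 0; then v_{j-1} := N · v_j for j = 2, …, 2.

Pick v_2 = (1, 0, 0, 0)ᵀ.
Then v_1 = N · v_2 = (-3, -3, 6, 0)ᵀ.

Sanity check: (A − (6)·I) v_1 = (0, 0, 0, 0)ᵀ = 0. ✓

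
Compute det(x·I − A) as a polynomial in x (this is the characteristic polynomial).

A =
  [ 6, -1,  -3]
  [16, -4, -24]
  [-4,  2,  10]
x^3 - 12*x^2 + 48*x - 64

Expanding det(x·I − A) (e.g. by cofactor expansion or by noting that A is similar to its Jordan form J, which has the same characteristic polynomial as A) gives
  χ_A(x) = x^3 - 12*x^2 + 48*x - 64
which factors as (x - 4)^3. The eigenvalues (with algebraic multiplicities) are λ = 4 with multiplicity 3.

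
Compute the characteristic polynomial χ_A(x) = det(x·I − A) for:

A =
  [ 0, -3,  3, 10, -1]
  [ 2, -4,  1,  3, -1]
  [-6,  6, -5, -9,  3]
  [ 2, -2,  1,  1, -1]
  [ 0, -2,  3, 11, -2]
x^5 + 10*x^4 + 40*x^3 + 80*x^2 + 80*x + 32

Expanding det(x·I − A) (e.g. by cofactor expansion or by noting that A is similar to its Jordan form J, which has the same characteristic polynomial as A) gives
  χ_A(x) = x^5 + 10*x^4 + 40*x^3 + 80*x^2 + 80*x + 32
which factors as (x + 2)^5. The eigenvalues (with algebraic multiplicities) are λ = -2 with multiplicity 5.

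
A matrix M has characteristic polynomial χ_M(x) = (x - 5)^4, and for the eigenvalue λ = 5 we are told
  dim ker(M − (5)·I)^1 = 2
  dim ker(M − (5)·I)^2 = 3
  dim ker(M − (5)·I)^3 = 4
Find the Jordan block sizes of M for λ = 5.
Block sizes for λ = 5: [3, 1]

From the dimensions of kernels of powers, the number of Jordan blocks of size at least j is d_j − d_{j−1} where d_j = dim ker(N^j) (with d_0 = 0). Computing the differences gives [2, 1, 1].
The number of blocks of size exactly k is (#blocks of size ≥ k) − (#blocks of size ≥ k + 1), so the partition is: 1 block(s) of size 1, 1 block(s) of size 3.
In nonincreasing order the block sizes are [3, 1].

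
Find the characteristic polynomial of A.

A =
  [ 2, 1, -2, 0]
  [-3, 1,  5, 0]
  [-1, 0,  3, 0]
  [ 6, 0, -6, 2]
x^4 - 8*x^3 + 24*x^2 - 32*x + 16

Expanding det(x·I − A) (e.g. by cofactor expansion or by noting that A is similar to its Jordan form J, which has the same characteristic polynomial as A) gives
  χ_A(x) = x^4 - 8*x^3 + 24*x^2 - 32*x + 16
which factors as (x - 2)^4. The eigenvalues (with algebraic multiplicities) are λ = 2 with multiplicity 4.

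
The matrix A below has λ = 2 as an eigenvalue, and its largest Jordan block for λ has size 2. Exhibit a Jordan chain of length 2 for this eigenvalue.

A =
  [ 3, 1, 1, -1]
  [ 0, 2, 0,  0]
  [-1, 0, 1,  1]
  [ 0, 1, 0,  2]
A Jordan chain for λ = 2 of length 2:
v_1 = (1, 0, -1, 0)ᵀ
v_2 = (1, 0, 0, 0)ᵀ

Let N = A − (2)·I. We want v_2 with N^2 v_2 = 0 but N^1 v_2 ≠ 0; then v_{j-1} := N · v_j for j = 2, …, 2.

Pick v_2 = (1, 0, 0, 0)ᵀ.
Then v_1 = N · v_2 = (1, 0, -1, 0)ᵀ.

Sanity check: (A − (2)·I) v_1 = (0, 0, 0, 0)ᵀ = 0. ✓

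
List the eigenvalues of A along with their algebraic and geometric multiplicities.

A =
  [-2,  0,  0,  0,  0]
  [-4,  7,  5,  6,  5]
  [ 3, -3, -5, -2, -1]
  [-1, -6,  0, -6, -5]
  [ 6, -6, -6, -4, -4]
λ = -2: alg = 5, geom = 2

Step 1 — factor the characteristic polynomial to read off the algebraic multiplicities:
  χ_A(x) = (x + 2)^5

Step 2 — compute geometric multiplicities via the rank-nullity identity g(λ) = n − rank(A − λI):
  rank(A − (-2)·I) = 3, so dim ker(A − (-2)·I) = n − 3 = 2

Summary:
  λ = -2: algebraic multiplicity = 5, geometric multiplicity = 2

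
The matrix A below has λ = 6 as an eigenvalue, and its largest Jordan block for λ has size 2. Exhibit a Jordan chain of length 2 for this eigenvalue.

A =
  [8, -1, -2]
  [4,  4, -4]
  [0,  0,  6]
A Jordan chain for λ = 6 of length 2:
v_1 = (2, 4, 0)ᵀ
v_2 = (1, 0, 0)ᵀ

Let N = A − (6)·I. We want v_2 with N^2 v_2 = 0 but N^1 v_2 ≠ 0; then v_{j-1} := N · v_j for j = 2, …, 2.

Pick v_2 = (1, 0, 0)ᵀ.
Then v_1 = N · v_2 = (2, 4, 0)ᵀ.

Sanity check: (A − (6)·I) v_1 = (0, 0, 0)ᵀ = 0. ✓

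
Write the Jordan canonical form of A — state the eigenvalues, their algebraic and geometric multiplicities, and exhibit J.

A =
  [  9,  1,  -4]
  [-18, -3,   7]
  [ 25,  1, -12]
J_3(-2)

The characteristic polynomial is
  det(x·I − A) = x^3 + 6*x^2 + 12*x + 8 = (x + 2)^3

Eigenvalues and multiplicities (the geometric multiplicity of λ is n − rank(A − λI), which equals the number of Jordan blocks for λ):
  λ = -2: algebraic multiplicity = 3, geometric multiplicity = 1

Determining the block sizes for each eigenvalue:
  λ = -2: one block (gm = 1), so the single block has size am = 3 → block sizes [3]

Assembling the blocks gives a Jordan form
J =
  [-2,  1,  0]
  [ 0, -2,  1]
  [ 0,  0, -2]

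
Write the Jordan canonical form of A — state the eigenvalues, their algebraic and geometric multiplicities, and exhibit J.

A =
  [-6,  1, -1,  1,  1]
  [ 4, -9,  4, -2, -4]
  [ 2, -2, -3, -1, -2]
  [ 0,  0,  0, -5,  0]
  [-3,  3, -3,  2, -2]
J_2(-5) ⊕ J_2(-5) ⊕ J_1(-5)

The characteristic polynomial is
  det(x·I − A) = x^5 + 25*x^4 + 250*x^3 + 1250*x^2 + 3125*x + 3125 = (x + 5)^5

Eigenvalues and multiplicities (the geometric multiplicity of λ is n − rank(A − λI), which equals the number of Jordan blocks for λ):
  λ = -5: algebraic multiplicity = 5, geometric multiplicity = 3

Determining the block sizes for each eigenvalue:
  λ = -5: with am = 5 and gm = 3, the partition is not yet determined (e.g. several partitions of 5 into 3 parts exist). Let N = A − (-5)·I. Computing rank(N^1) = 2, rank(N^2) = 0; the number of blocks of size ≥ j is rank(N^{j−1}) − rank(N^j), giving [3, 2]. So we have 2 block(s) of size 2, 1 block(s) of size 1 → block sizes [2, 2, 1]

Assembling the blocks gives a Jordan form
J =
  [-5,  1,  0,  0,  0]
  [ 0, -5,  0,  0,  0]
  [ 0,  0, -5,  1,  0]
  [ 0,  0,  0, -5,  0]
  [ 0,  0,  0,  0, -5]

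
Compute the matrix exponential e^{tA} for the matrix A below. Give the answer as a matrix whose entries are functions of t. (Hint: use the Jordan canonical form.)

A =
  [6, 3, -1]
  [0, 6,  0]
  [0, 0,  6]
e^{tA} =
  [exp(6*t), 3*t*exp(6*t), -t*exp(6*t)]
  [0, exp(6*t), 0]
  [0, 0, exp(6*t)]

Strategy: write A = P · J · P⁻¹ where J is a Jordan canonical form, so e^{tA} = P · e^{tJ} · P⁻¹, and e^{tJ} can be computed block-by-block.

A has Jordan form
J =
  [6, 1, 0]
  [0, 6, 0]
  [0, 0, 6]
(up to reordering of blocks).

Per-block formulas:
  For a 2×2 Jordan block J_2(6): exp(t · J_2(6)) = e^(6t)·(I + t·N), where N is the 2×2 nilpotent shift.
  For a 1×1 block at λ = 6: exp(t · [6]) = [e^(6t)].

After assembling e^{tJ} and conjugating by P, we get:

e^{tA} =
  [exp(6*t), 3*t*exp(6*t), -t*exp(6*t)]
  [0, exp(6*t), 0]
  [0, 0, exp(6*t)]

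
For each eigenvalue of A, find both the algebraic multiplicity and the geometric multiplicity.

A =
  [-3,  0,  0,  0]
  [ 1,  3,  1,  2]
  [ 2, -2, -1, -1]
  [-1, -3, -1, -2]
λ = -3: alg = 1, geom = 1; λ = 0: alg = 3, geom = 1

Step 1 — factor the characteristic polynomial to read off the algebraic multiplicities:
  χ_A(x) = x^3*(x + 3)

Step 2 — compute geometric multiplicities via the rank-nullity identity g(λ) = n − rank(A − λI):
  rank(A − (-3)·I) = 3, so dim ker(A − (-3)·I) = n − 3 = 1
  rank(A − (0)·I) = 3, so dim ker(A − (0)·I) = n − 3 = 1

Summary:
  λ = -3: algebraic multiplicity = 1, geometric multiplicity = 1
  λ = 0: algebraic multiplicity = 3, geometric multiplicity = 1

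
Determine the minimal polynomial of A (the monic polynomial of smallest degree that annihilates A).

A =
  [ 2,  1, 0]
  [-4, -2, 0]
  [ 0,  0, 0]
x^2

The characteristic polynomial is χ_A(x) = x^3, so the eigenvalues are known. The minimal polynomial is
  m_A(x) = Π_λ (x − λ)^{k_λ}
where k_λ is the size of the *largest* Jordan block for λ (equivalently, the smallest k with (A − λI)^k v = 0 for every generalised eigenvector v of λ).

  λ = 0: largest Jordan block has size 2, contributing (x − 0)^2

So m_A(x) = x^2 = x^2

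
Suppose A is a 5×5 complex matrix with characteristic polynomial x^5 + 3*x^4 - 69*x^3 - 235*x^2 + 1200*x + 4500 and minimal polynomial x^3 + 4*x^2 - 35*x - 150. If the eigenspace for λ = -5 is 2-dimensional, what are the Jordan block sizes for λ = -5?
Block sizes for λ = -5: [2, 1]

Step 1 — from the characteristic polynomial, algebraic multiplicity of λ = -5 is 3. From dim ker(A − (-5)·I) = 2, there are exactly 2 Jordan blocks for λ = -5.
Step 2 — from the minimal polynomial, the factor (x + 5)^2 tells us the largest block for λ = -5 has size 2.
Step 3 — with total size 3, 2 blocks, and largest block 2, the block sizes (in nonincreasing order) are [2, 1].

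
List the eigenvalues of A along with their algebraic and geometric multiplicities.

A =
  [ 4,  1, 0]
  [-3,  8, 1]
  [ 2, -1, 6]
λ = 6: alg = 3, geom = 1

Step 1 — factor the characteristic polynomial to read off the algebraic multiplicities:
  χ_A(x) = (x - 6)^3

Step 2 — compute geometric multiplicities via the rank-nullity identity g(λ) = n − rank(A − λI):
  rank(A − (6)·I) = 2, so dim ker(A − (6)·I) = n − 2 = 1

Summary:
  λ = 6: algebraic multiplicity = 3, geometric multiplicity = 1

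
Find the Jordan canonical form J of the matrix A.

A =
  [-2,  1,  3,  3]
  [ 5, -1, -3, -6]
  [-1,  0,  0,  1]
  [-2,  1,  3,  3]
J_2(0) ⊕ J_2(0)

The characteristic polynomial is
  det(x·I − A) = x^4

Eigenvalues and multiplicities (the geometric multiplicity of λ is n − rank(A − λI), which equals the number of Jordan blocks for λ):
  λ = 0: algebraic multiplicity = 4, geometric multiplicity = 2

Determining the block sizes for each eigenvalue:
  λ = 0: with am = 4 and gm = 2, the partition is not yet determined (e.g. several partitions of 4 into 2 parts exist). Let N = A − (0)·I. Computing rank(N^1) = 2, rank(N^2) = 0; the number of blocks of size ≥ j is rank(N^{j−1}) − rank(N^j), giving [2, 2]. So we have 2 block(s) of size 2 → block sizes [2, 2]

Assembling the blocks gives a Jordan form
J =
  [0, 1, 0, 0]
  [0, 0, 0, 0]
  [0, 0, 0, 1]
  [0, 0, 0, 0]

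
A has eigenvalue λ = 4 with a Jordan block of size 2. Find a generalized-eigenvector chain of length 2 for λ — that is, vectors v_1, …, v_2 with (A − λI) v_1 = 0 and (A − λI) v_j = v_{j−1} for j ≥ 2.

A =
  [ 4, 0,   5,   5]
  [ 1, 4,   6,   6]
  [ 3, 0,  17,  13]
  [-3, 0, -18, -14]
A Jordan chain for λ = 4 of length 2:
v_1 = (0, 1, 3, -3)ᵀ
v_2 = (1, 0, 0, 0)ᵀ

Let N = A − (4)·I. We want v_2 with N^2 v_2 = 0 but N^1 v_2 ≠ 0; then v_{j-1} := N · v_j for j = 2, …, 2.

Pick v_2 = (1, 0, 0, 0)ᵀ.
Then v_1 = N · v_2 = (0, 1, 3, -3)ᵀ.

Sanity check: (A − (4)·I) v_1 = (0, 0, 0, 0)ᵀ = 0. ✓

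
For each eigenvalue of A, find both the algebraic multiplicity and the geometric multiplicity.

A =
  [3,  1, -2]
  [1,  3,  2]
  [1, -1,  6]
λ = 4: alg = 3, geom = 2

Step 1 — factor the characteristic polynomial to read off the algebraic multiplicities:
  χ_A(x) = (x - 4)^3

Step 2 — compute geometric multiplicities via the rank-nullity identity g(λ) = n − rank(A − λI):
  rank(A − (4)·I) = 1, so dim ker(A − (4)·I) = n − 1 = 2

Summary:
  λ = 4: algebraic multiplicity = 3, geometric multiplicity = 2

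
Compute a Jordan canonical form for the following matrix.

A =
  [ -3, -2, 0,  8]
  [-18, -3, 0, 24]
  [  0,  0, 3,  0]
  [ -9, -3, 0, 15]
J_2(3) ⊕ J_1(3) ⊕ J_1(3)

The characteristic polynomial is
  det(x·I − A) = x^4 - 12*x^3 + 54*x^2 - 108*x + 81 = (x - 3)^4

Eigenvalues and multiplicities (the geometric multiplicity of λ is n − rank(A − λI), which equals the number of Jordan blocks for λ):
  λ = 3: algebraic multiplicity = 4, geometric multiplicity = 3

Determining the block sizes for each eigenvalue:
  λ = 3: 3 blocks summing to 4 forces exactly one block of size 2 and the rest size 1 → block sizes [2, 1, 1]

Assembling the blocks gives a Jordan form
J =
  [3, 1, 0, 0]
  [0, 3, 0, 0]
  [0, 0, 3, 0]
  [0, 0, 0, 3]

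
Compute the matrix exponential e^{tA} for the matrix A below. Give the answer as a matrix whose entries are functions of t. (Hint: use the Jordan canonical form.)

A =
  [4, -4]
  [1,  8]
e^{tA} =
  [-2*t*exp(6*t) + exp(6*t), -4*t*exp(6*t)]
  [t*exp(6*t), 2*t*exp(6*t) + exp(6*t)]

Strategy: write A = P · J · P⁻¹ where J is a Jordan canonical form, so e^{tA} = P · e^{tJ} · P⁻¹, and e^{tJ} can be computed block-by-block.

A has Jordan form
J =
  [6, 1]
  [0, 6]
(up to reordering of blocks).

Per-block formulas:
  For a 2×2 Jordan block J_2(6): exp(t · J_2(6)) = e^(6t)·(I + t·N), where N is the 2×2 nilpotent shift.

After assembling e^{tJ} and conjugating by P, we get:

e^{tA} =
  [-2*t*exp(6*t) + exp(6*t), -4*t*exp(6*t)]
  [t*exp(6*t), 2*t*exp(6*t) + exp(6*t)]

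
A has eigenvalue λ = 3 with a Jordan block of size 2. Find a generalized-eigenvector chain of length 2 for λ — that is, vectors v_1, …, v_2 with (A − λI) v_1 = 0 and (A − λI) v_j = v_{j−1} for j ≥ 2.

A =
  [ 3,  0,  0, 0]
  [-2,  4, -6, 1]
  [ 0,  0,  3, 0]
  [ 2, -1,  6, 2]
A Jordan chain for λ = 3 of length 2:
v_1 = (0, -2, 0, 2)ᵀ
v_2 = (1, 0, 0, 0)ᵀ

Let N = A − (3)·I. We want v_2 with N^2 v_2 = 0 but N^1 v_2 ≠ 0; then v_{j-1} := N · v_j for j = 2, …, 2.

Pick v_2 = (1, 0, 0, 0)ᵀ.
Then v_1 = N · v_2 = (0, -2, 0, 2)ᵀ.

Sanity check: (A − (3)·I) v_1 = (0, 0, 0, 0)ᵀ = 0. ✓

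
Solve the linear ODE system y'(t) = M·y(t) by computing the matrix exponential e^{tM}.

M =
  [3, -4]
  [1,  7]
e^{tM} =
  [-2*t*exp(5*t) + exp(5*t), -4*t*exp(5*t)]
  [t*exp(5*t), 2*t*exp(5*t) + exp(5*t)]

Strategy: write M = P · J · P⁻¹ where J is a Jordan canonical form, so e^{tM} = P · e^{tJ} · P⁻¹, and e^{tJ} can be computed block-by-block.

M has Jordan form
J =
  [5, 1]
  [0, 5]
(up to reordering of blocks).

Per-block formulas:
  For a 2×2 Jordan block J_2(5): exp(t · J_2(5)) = e^(5t)·(I + t·N), where N is the 2×2 nilpotent shift.

After assembling e^{tJ} and conjugating by P, we get:

e^{tM} =
  [-2*t*exp(5*t) + exp(5*t), -4*t*exp(5*t)]
  [t*exp(5*t), 2*t*exp(5*t) + exp(5*t)]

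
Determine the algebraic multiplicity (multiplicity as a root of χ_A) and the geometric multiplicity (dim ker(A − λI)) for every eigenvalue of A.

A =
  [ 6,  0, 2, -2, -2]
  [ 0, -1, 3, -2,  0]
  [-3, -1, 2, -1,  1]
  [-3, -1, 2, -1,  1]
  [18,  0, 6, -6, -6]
λ = 0: alg = 5, geom = 3

Step 1 — factor the characteristic polynomial to read off the algebraic multiplicities:
  χ_A(x) = x^5

Step 2 — compute geometric multiplicities via the rank-nullity identity g(λ) = n − rank(A − λI):
  rank(A − (0)·I) = 2, so dim ker(A − (0)·I) = n − 2 = 3

Summary:
  λ = 0: algebraic multiplicity = 5, geometric multiplicity = 3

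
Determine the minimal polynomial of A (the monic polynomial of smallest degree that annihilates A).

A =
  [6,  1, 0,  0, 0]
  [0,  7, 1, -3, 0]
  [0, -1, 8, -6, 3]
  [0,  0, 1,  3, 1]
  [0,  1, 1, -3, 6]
x^3 - 18*x^2 + 108*x - 216

The characteristic polynomial is χ_A(x) = (x - 6)^5, so the eigenvalues are known. The minimal polynomial is
  m_A(x) = Π_λ (x − λ)^{k_λ}
where k_λ is the size of the *largest* Jordan block for λ (equivalently, the smallest k with (A − λI)^k v = 0 for every generalised eigenvector v of λ).

  λ = 6: largest Jordan block has size 3, contributing (x − 6)^3

So m_A(x) = (x - 6)^3 = x^3 - 18*x^2 + 108*x - 216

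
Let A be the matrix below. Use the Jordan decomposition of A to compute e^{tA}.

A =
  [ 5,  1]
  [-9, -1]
e^{tA} =
  [3*t*exp(2*t) + exp(2*t), t*exp(2*t)]
  [-9*t*exp(2*t), -3*t*exp(2*t) + exp(2*t)]

Strategy: write A = P · J · P⁻¹ where J is a Jordan canonical form, so e^{tA} = P · e^{tJ} · P⁻¹, and e^{tJ} can be computed block-by-block.

A has Jordan form
J =
  [2, 1]
  [0, 2]
(up to reordering of blocks).

Per-block formulas:
  For a 2×2 Jordan block J_2(2): exp(t · J_2(2)) = e^(2t)·(I + t·N), where N is the 2×2 nilpotent shift.

After assembling e^{tJ} and conjugating by P, we get:

e^{tA} =
  [3*t*exp(2*t) + exp(2*t), t*exp(2*t)]
  [-9*t*exp(2*t), -3*t*exp(2*t) + exp(2*t)]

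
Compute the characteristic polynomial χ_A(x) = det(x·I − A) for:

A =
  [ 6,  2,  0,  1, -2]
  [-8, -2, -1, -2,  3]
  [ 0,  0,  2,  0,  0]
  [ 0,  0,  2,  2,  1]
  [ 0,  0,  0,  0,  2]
x^5 - 10*x^4 + 40*x^3 - 80*x^2 + 80*x - 32

Expanding det(x·I − A) (e.g. by cofactor expansion or by noting that A is similar to its Jordan form J, which has the same characteristic polynomial as A) gives
  χ_A(x) = x^5 - 10*x^4 + 40*x^3 - 80*x^2 + 80*x - 32
which factors as (x - 2)^5. The eigenvalues (with algebraic multiplicities) are λ = 2 with multiplicity 5.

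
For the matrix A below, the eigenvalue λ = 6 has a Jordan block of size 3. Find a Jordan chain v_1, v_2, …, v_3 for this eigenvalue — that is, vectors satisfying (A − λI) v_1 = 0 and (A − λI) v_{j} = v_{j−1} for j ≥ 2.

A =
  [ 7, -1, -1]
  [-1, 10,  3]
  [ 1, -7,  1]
A Jordan chain for λ = 6 of length 3:
v_1 = (1, -2, 3)ᵀ
v_2 = (1, -1, 1)ᵀ
v_3 = (1, 0, 0)ᵀ

Let N = A − (6)·I. We want v_3 with N^3 v_3 = 0 but N^2 v_3 ≠ 0; then v_{j-1} := N · v_j for j = 3, …, 2.

Pick v_3 = (1, 0, 0)ᵀ.
Then v_2 = N · v_3 = (1, -1, 1)ᵀ.
Then v_1 = N · v_2 = (1, -2, 3)ᵀ.

Sanity check: (A − (6)·I) v_1 = (0, 0, 0)ᵀ = 0. ✓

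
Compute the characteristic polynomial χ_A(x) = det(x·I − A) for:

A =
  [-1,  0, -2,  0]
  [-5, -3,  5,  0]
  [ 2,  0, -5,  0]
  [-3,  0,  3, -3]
x^4 + 12*x^3 + 54*x^2 + 108*x + 81

Expanding det(x·I − A) (e.g. by cofactor expansion or by noting that A is similar to its Jordan form J, which has the same characteristic polynomial as A) gives
  χ_A(x) = x^4 + 12*x^3 + 54*x^2 + 108*x + 81
which factors as (x + 3)^4. The eigenvalues (with algebraic multiplicities) are λ = -3 with multiplicity 4.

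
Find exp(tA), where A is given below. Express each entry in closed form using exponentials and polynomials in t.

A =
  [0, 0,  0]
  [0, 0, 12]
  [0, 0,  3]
e^{tA} =
  [1, 0, 0]
  [0, 1, 4*exp(3*t) - 4]
  [0, 0, exp(3*t)]

Strategy: write A = P · J · P⁻¹ where J is a Jordan canonical form, so e^{tA} = P · e^{tJ} · P⁻¹, and e^{tJ} can be computed block-by-block.

A has Jordan form
J =
  [0, 0, 0]
  [0, 0, 0]
  [0, 0, 3]
(up to reordering of blocks).

Per-block formulas:
  For a 1×1 block at λ = 0: exp(t · [0]) = [e^(0t)].
  For a 1×1 block at λ = 3: exp(t · [3]) = [e^(3t)].

After assembling e^{tJ} and conjugating by P, we get:

e^{tA} =
  [1, 0, 0]
  [0, 1, 4*exp(3*t) - 4]
  [0, 0, exp(3*t)]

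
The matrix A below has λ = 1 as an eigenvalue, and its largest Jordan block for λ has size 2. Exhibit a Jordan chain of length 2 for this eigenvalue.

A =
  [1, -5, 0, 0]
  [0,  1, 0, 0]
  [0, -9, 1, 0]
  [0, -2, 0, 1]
A Jordan chain for λ = 1 of length 2:
v_1 = (-5, 0, -9, -2)ᵀ
v_2 = (0, 1, 0, 0)ᵀ

Let N = A − (1)·I. We want v_2 with N^2 v_2 = 0 but N^1 v_2 ≠ 0; then v_{j-1} := N · v_j for j = 2, …, 2.

Pick v_2 = (0, 1, 0, 0)ᵀ.
Then v_1 = N · v_2 = (-5, 0, -9, -2)ᵀ.

Sanity check: (A − (1)·I) v_1 = (0, 0, 0, 0)ᵀ = 0. ✓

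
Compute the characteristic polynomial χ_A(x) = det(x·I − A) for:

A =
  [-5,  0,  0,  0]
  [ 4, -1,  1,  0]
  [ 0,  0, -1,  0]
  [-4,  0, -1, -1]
x^4 + 8*x^3 + 18*x^2 + 16*x + 5

Expanding det(x·I − A) (e.g. by cofactor expansion or by noting that A is similar to its Jordan form J, which has the same characteristic polynomial as A) gives
  χ_A(x) = x^4 + 8*x^3 + 18*x^2 + 16*x + 5
which factors as (x + 1)^3*(x + 5). The eigenvalues (with algebraic multiplicities) are λ = -5 with multiplicity 1, λ = -1 with multiplicity 3.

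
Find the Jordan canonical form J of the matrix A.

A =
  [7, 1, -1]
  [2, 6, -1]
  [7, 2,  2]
J_3(5)

The characteristic polynomial is
  det(x·I − A) = x^3 - 15*x^2 + 75*x - 125 = (x - 5)^3

Eigenvalues and multiplicities (the geometric multiplicity of λ is n − rank(A − λI), which equals the number of Jordan blocks for λ):
  λ = 5: algebraic multiplicity = 3, geometric multiplicity = 1

Determining the block sizes for each eigenvalue:
  λ = 5: one block (gm = 1), so the single block has size am = 3 → block sizes [3]

Assembling the blocks gives a Jordan form
J =
  [5, 1, 0]
  [0, 5, 1]
  [0, 0, 5]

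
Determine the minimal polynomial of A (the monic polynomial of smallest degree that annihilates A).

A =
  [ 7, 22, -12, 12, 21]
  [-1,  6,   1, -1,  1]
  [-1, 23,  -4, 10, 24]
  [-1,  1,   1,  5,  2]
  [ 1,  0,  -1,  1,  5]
x^3 - 7*x^2 - 24*x + 180

The characteristic polynomial is χ_A(x) = (x - 6)^4*(x + 5), so the eigenvalues are known. The minimal polynomial is
  m_A(x) = Π_λ (x − λ)^{k_λ}
where k_λ is the size of the *largest* Jordan block for λ (equivalently, the smallest k with (A − λI)^k v = 0 for every generalised eigenvector v of λ).

  λ = -5: largest Jordan block has size 1, contributing (x + 5)
  λ = 6: largest Jordan block has size 2, contributing (x − 6)^2

So m_A(x) = (x - 6)^2*(x + 5) = x^3 - 7*x^2 - 24*x + 180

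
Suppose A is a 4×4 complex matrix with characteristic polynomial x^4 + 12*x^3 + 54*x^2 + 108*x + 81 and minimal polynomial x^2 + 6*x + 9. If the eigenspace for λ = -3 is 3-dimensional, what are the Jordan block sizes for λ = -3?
Block sizes for λ = -3: [2, 1, 1]

Step 1 — from the characteristic polynomial, algebraic multiplicity of λ = -3 is 4. From dim ker(A − (-3)·I) = 3, there are exactly 3 Jordan blocks for λ = -3.
Step 2 — from the minimal polynomial, the factor (x + 3)^2 tells us the largest block for λ = -3 has size 2.
Step 3 — with total size 4, 3 blocks, and largest block 2, the block sizes (in nonincreasing order) are [2, 1, 1].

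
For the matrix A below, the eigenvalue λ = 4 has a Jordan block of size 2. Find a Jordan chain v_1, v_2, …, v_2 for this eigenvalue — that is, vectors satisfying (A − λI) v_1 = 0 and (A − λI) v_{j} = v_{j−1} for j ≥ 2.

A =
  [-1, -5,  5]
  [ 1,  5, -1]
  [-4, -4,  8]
A Jordan chain for λ = 4 of length 2:
v_1 = (-5, 1, -4)ᵀ
v_2 = (1, 0, 0)ᵀ

Let N = A − (4)·I. We want v_2 with N^2 v_2 = 0 but N^1 v_2 ≠ 0; then v_{j-1} := N · v_j for j = 2, …, 2.

Pick v_2 = (1, 0, 0)ᵀ.
Then v_1 = N · v_2 = (-5, 1, -4)ᵀ.

Sanity check: (A − (4)·I) v_1 = (0, 0, 0)ᵀ = 0. ✓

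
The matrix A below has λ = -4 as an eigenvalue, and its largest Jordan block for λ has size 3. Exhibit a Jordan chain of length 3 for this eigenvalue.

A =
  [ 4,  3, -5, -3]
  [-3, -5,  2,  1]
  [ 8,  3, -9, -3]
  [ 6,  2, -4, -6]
A Jordan chain for λ = -4 of length 3:
v_1 = (-3, 1, -3, -2)ᵀ
v_2 = (8, -3, 8, 6)ᵀ
v_3 = (1, 0, 0, 0)ᵀ

Let N = A − (-4)·I. We want v_3 with N^3 v_3 = 0 but N^2 v_3 ≠ 0; then v_{j-1} := N · v_j for j = 3, …, 2.

Pick v_3 = (1, 0, 0, 0)ᵀ.
Then v_2 = N · v_3 = (8, -3, 8, 6)ᵀ.
Then v_1 = N · v_2 = (-3, 1, -3, -2)ᵀ.

Sanity check: (A − (-4)·I) v_1 = (0, 0, 0, 0)ᵀ = 0. ✓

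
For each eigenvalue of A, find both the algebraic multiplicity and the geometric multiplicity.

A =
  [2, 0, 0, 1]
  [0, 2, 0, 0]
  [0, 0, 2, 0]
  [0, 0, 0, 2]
λ = 2: alg = 4, geom = 3

Step 1 — factor the characteristic polynomial to read off the algebraic multiplicities:
  χ_A(x) = (x - 2)^4

Step 2 — compute geometric multiplicities via the rank-nullity identity g(λ) = n − rank(A − λI):
  rank(A − (2)·I) = 1, so dim ker(A − (2)·I) = n − 1 = 3

Summary:
  λ = 2: algebraic multiplicity = 4, geometric multiplicity = 3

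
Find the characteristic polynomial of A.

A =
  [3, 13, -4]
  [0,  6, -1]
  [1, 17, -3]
x^3 - 6*x^2 + 12*x - 8

Expanding det(x·I − A) (e.g. by cofactor expansion or by noting that A is similar to its Jordan form J, which has the same characteristic polynomial as A) gives
  χ_A(x) = x^3 - 6*x^2 + 12*x - 8
which factors as (x - 2)^3. The eigenvalues (with algebraic multiplicities) are λ = 2 with multiplicity 3.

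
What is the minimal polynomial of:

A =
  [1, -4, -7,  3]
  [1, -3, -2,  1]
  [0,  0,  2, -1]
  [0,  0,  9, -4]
x^2 + 2*x + 1

The characteristic polynomial is χ_A(x) = (x + 1)^4, so the eigenvalues are known. The minimal polynomial is
  m_A(x) = Π_λ (x − λ)^{k_λ}
where k_λ is the size of the *largest* Jordan block for λ (equivalently, the smallest k with (A − λI)^k v = 0 for every generalised eigenvector v of λ).

  λ = -1: largest Jordan block has size 2, contributing (x + 1)^2

So m_A(x) = (x + 1)^2 = x^2 + 2*x + 1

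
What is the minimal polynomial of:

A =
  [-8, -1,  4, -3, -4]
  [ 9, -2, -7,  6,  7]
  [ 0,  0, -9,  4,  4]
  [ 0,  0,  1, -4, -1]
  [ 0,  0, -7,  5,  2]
x^4 + 16*x^3 + 94*x^2 + 240*x + 225

The characteristic polynomial is χ_A(x) = (x + 3)^2*(x + 5)^3, so the eigenvalues are known. The minimal polynomial is
  m_A(x) = Π_λ (x − λ)^{k_λ}
where k_λ is the size of the *largest* Jordan block for λ (equivalently, the smallest k with (A − λI)^k v = 0 for every generalised eigenvector v of λ).

  λ = -5: largest Jordan block has size 2, contributing (x + 5)^2
  λ = -3: largest Jordan block has size 2, contributing (x + 3)^2

So m_A(x) = (x + 3)^2*(x + 5)^2 = x^4 + 16*x^3 + 94*x^2 + 240*x + 225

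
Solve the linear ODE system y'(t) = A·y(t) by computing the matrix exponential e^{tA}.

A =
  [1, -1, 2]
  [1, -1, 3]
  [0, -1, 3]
e^{tA} =
  [-t^2*exp(t)/2 + exp(t), -t*exp(t), t^2*exp(t)/2 + 2*t*exp(t)]
  [-t^2*exp(t) + t*exp(t), -2*t*exp(t) + exp(t), t^2*exp(t) + 3*t*exp(t)]
  [-t^2*exp(t)/2, -t*exp(t), t^2*exp(t)/2 + 2*t*exp(t) + exp(t)]

Strategy: write A = P · J · P⁻¹ where J is a Jordan canonical form, so e^{tA} = P · e^{tJ} · P⁻¹, and e^{tJ} can be computed block-by-block.

A has Jordan form
J =
  [1, 1, 0]
  [0, 1, 1]
  [0, 0, 1]
(up to reordering of blocks).

Per-block formulas:
  For a 3×3 Jordan block J_3(1): exp(t · J_3(1)) = e^(1t)·(I + t·N + (t^2/2)·N^2), where N is the 3×3 nilpotent shift.

After assembling e^{tJ} and conjugating by P, we get:

e^{tA} =
  [-t^2*exp(t)/2 + exp(t), -t*exp(t), t^2*exp(t)/2 + 2*t*exp(t)]
  [-t^2*exp(t) + t*exp(t), -2*t*exp(t) + exp(t), t^2*exp(t) + 3*t*exp(t)]
  [-t^2*exp(t)/2, -t*exp(t), t^2*exp(t)/2 + 2*t*exp(t) + exp(t)]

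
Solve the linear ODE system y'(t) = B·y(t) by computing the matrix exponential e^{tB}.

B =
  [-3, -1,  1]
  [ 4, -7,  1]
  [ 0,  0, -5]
e^{tB} =
  [2*t*exp(-5*t) + exp(-5*t), -t*exp(-5*t), t^2*exp(-5*t)/2 + t*exp(-5*t)]
  [4*t*exp(-5*t), -2*t*exp(-5*t) + exp(-5*t), t^2*exp(-5*t) + t*exp(-5*t)]
  [0, 0, exp(-5*t)]

Strategy: write B = P · J · P⁻¹ where J is a Jordan canonical form, so e^{tB} = P · e^{tJ} · P⁻¹, and e^{tJ} can be computed block-by-block.

B has Jordan form
J =
  [-5,  1,  0]
  [ 0, -5,  1]
  [ 0,  0, -5]
(up to reordering of blocks).

Per-block formulas:
  For a 3×3 Jordan block J_3(-5): exp(t · J_3(-5)) = e^(-5t)·(I + t·N + (t^2/2)·N^2), where N is the 3×3 nilpotent shift.

After assembling e^{tJ} and conjugating by P, we get:

e^{tB} =
  [2*t*exp(-5*t) + exp(-5*t), -t*exp(-5*t), t^2*exp(-5*t)/2 + t*exp(-5*t)]
  [4*t*exp(-5*t), -2*t*exp(-5*t) + exp(-5*t), t^2*exp(-5*t) + t*exp(-5*t)]
  [0, 0, exp(-5*t)]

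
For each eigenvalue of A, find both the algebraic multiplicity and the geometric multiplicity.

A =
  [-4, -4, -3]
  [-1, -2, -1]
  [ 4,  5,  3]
λ = -1: alg = 3, geom = 1

Step 1 — factor the characteristic polynomial to read off the algebraic multiplicities:
  χ_A(x) = (x + 1)^3

Step 2 — compute geometric multiplicities via the rank-nullity identity g(λ) = n − rank(A − λI):
  rank(A − (-1)·I) = 2, so dim ker(A − (-1)·I) = n − 2 = 1

Summary:
  λ = -1: algebraic multiplicity = 3, geometric multiplicity = 1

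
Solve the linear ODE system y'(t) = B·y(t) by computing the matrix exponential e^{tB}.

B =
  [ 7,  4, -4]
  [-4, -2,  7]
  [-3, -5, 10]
e^{tB} =
  [2*t*exp(5*t) + exp(5*t), 4*t*exp(5*t), -4*t*exp(5*t)]
  [-t^2*exp(5*t)/2 - 4*t*exp(5*t), -t^2*exp(5*t) - 7*t*exp(5*t) + exp(5*t), t^2*exp(5*t) + 7*t*exp(5*t)]
  [-t^2*exp(5*t)/2 - 3*t*exp(5*t), -t^2*exp(5*t) - 5*t*exp(5*t), t^2*exp(5*t) + 5*t*exp(5*t) + exp(5*t)]

Strategy: write B = P · J · P⁻¹ where J is a Jordan canonical form, so e^{tB} = P · e^{tJ} · P⁻¹, and e^{tJ} can be computed block-by-block.

B has Jordan form
J =
  [5, 1, 0]
  [0, 5, 1]
  [0, 0, 5]
(up to reordering of blocks).

Per-block formulas:
  For a 3×3 Jordan block J_3(5): exp(t · J_3(5)) = e^(5t)·(I + t·N + (t^2/2)·N^2), where N is the 3×3 nilpotent shift.

After assembling e^{tJ} and conjugating by P, we get:

e^{tB} =
  [2*t*exp(5*t) + exp(5*t), 4*t*exp(5*t), -4*t*exp(5*t)]
  [-t^2*exp(5*t)/2 - 4*t*exp(5*t), -t^2*exp(5*t) - 7*t*exp(5*t) + exp(5*t), t^2*exp(5*t) + 7*t*exp(5*t)]
  [-t^2*exp(5*t)/2 - 3*t*exp(5*t), -t^2*exp(5*t) - 5*t*exp(5*t), t^2*exp(5*t) + 5*t*exp(5*t) + exp(5*t)]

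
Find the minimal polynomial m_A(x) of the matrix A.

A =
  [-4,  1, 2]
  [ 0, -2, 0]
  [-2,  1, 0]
x^2 + 4*x + 4

The characteristic polynomial is χ_A(x) = (x + 2)^3, so the eigenvalues are known. The minimal polynomial is
  m_A(x) = Π_λ (x − λ)^{k_λ}
where k_λ is the size of the *largest* Jordan block for λ (equivalently, the smallest k with (A − λI)^k v = 0 for every generalised eigenvector v of λ).

  λ = -2: largest Jordan block has size 2, contributing (x + 2)^2

So m_A(x) = (x + 2)^2 = x^2 + 4*x + 4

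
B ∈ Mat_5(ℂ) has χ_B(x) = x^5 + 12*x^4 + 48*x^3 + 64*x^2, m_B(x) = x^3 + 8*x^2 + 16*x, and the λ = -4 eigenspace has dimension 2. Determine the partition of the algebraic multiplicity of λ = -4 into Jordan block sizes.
Block sizes for λ = -4: [2, 1]

Step 1 — from the characteristic polynomial, algebraic multiplicity of λ = -4 is 3. From dim ker(B − (-4)·I) = 2, there are exactly 2 Jordan blocks for λ = -4.
Step 2 — from the minimal polynomial, the factor (x + 4)^2 tells us the largest block for λ = -4 has size 2.
Step 3 — with total size 3, 2 blocks, and largest block 2, the block sizes (in nonincreasing order) are [2, 1].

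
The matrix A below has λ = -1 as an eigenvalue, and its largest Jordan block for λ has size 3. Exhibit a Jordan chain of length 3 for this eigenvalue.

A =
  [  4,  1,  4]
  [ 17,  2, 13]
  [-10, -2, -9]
A Jordan chain for λ = -1 of length 3:
v_1 = (2, 6, -4)ᵀ
v_2 = (5, 17, -10)ᵀ
v_3 = (1, 0, 0)ᵀ

Let N = A − (-1)·I. We want v_3 with N^3 v_3 = 0 but N^2 v_3 ≠ 0; then v_{j-1} := N · v_j for j = 3, …, 2.

Pick v_3 = (1, 0, 0)ᵀ.
Then v_2 = N · v_3 = (5, 17, -10)ᵀ.
Then v_1 = N · v_2 = (2, 6, -4)ᵀ.

Sanity check: (A − (-1)·I) v_1 = (0, 0, 0)ᵀ = 0. ✓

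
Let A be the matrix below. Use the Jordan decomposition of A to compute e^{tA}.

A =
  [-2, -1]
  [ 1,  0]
e^{tA} =
  [-t*exp(-t) + exp(-t), -t*exp(-t)]
  [t*exp(-t), t*exp(-t) + exp(-t)]

Strategy: write A = P · J · P⁻¹ where J is a Jordan canonical form, so e^{tA} = P · e^{tJ} · P⁻¹, and e^{tJ} can be computed block-by-block.

A has Jordan form
J =
  [-1,  1]
  [ 0, -1]
(up to reordering of blocks).

Per-block formulas:
  For a 2×2 Jordan block J_2(-1): exp(t · J_2(-1)) = e^(-1t)·(I + t·N), where N is the 2×2 nilpotent shift.

After assembling e^{tJ} and conjugating by P, we get:

e^{tA} =
  [-t*exp(-t) + exp(-t), -t*exp(-t)]
  [t*exp(-t), t*exp(-t) + exp(-t)]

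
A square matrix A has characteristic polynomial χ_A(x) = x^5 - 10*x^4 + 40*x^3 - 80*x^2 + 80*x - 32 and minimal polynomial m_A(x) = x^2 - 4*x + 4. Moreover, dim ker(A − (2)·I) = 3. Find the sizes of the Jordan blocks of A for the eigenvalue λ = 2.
Block sizes for λ = 2: [2, 2, 1]

Step 1 — from the characteristic polynomial, algebraic multiplicity of λ = 2 is 5. From dim ker(A − (2)·I) = 3, there are exactly 3 Jordan blocks for λ = 2.
Step 2 — from the minimal polynomial, the factor (x − 2)^2 tells us the largest block for λ = 2 has size 2.
Step 3 — with total size 5, 3 blocks, and largest block 2, the block sizes (in nonincreasing order) are [2, 2, 1].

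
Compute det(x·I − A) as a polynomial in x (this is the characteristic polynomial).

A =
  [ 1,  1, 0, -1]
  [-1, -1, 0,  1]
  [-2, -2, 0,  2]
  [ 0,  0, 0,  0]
x^4

Expanding det(x·I − A) (e.g. by cofactor expansion or by noting that A is similar to its Jordan form J, which has the same characteristic polynomial as A) gives
  χ_A(x) = x^4
which factors as x^4. The eigenvalues (with algebraic multiplicities) are λ = 0 with multiplicity 4.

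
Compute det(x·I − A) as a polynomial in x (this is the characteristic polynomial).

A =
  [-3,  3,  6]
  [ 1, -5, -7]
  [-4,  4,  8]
x^3

Expanding det(x·I − A) (e.g. by cofactor expansion or by noting that A is similar to its Jordan form J, which has the same characteristic polynomial as A) gives
  χ_A(x) = x^3
which factors as x^3. The eigenvalues (with algebraic multiplicities) are λ = 0 with multiplicity 3.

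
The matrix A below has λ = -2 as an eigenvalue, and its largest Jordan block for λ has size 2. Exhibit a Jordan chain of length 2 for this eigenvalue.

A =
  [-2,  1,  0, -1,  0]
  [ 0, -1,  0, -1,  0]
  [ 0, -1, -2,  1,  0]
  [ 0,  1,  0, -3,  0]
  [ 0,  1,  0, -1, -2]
A Jordan chain for λ = -2 of length 2:
v_1 = (1, 1, -1, 1, 1)ᵀ
v_2 = (0, 1, 0, 0, 0)ᵀ

Let N = A − (-2)·I. We want v_2 with N^2 v_2 = 0 but N^1 v_2 ≠ 0; then v_{j-1} := N · v_j for j = 2, …, 2.

Pick v_2 = (0, 1, 0, 0, 0)ᵀ.
Then v_1 = N · v_2 = (1, 1, -1, 1, 1)ᵀ.

Sanity check: (A − (-2)·I) v_1 = (0, 0, 0, 0, 0)ᵀ = 0. ✓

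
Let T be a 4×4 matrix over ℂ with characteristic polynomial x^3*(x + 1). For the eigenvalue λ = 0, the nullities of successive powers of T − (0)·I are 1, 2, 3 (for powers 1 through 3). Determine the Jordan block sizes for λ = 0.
Block sizes for λ = 0: [3]

From the dimensions of kernels of powers, the number of Jordan blocks of size at least j is d_j − d_{j−1} where d_j = dim ker(N^j) (with d_0 = 0). Computing the differences gives [1, 1, 1].
The number of blocks of size exactly k is (#blocks of size ≥ k) − (#blocks of size ≥ k + 1), so the partition is: 1 block(s) of size 3.
In nonincreasing order the block sizes are [3].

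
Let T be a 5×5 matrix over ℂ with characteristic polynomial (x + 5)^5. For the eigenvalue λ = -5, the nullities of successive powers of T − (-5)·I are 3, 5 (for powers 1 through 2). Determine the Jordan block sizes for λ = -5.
Block sizes for λ = -5: [2, 2, 1]

From the dimensions of kernels of powers, the number of Jordan blocks of size at least j is d_j − d_{j−1} where d_j = dim ker(N^j) (with d_0 = 0). Computing the differences gives [3, 2].
The number of blocks of size exactly k is (#blocks of size ≥ k) − (#blocks of size ≥ k + 1), so the partition is: 1 block(s) of size 1, 2 block(s) of size 2.
In nonincreasing order the block sizes are [2, 2, 1].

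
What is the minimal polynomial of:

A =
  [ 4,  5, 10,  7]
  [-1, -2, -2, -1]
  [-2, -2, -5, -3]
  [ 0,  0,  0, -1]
x^2 + 2*x + 1

The characteristic polynomial is χ_A(x) = (x + 1)^4, so the eigenvalues are known. The minimal polynomial is
  m_A(x) = Π_λ (x − λ)^{k_λ}
where k_λ is the size of the *largest* Jordan block for λ (equivalently, the smallest k with (A − λI)^k v = 0 for every generalised eigenvector v of λ).

  λ = -1: largest Jordan block has size 2, contributing (x + 1)^2

So m_A(x) = (x + 1)^2 = x^2 + 2*x + 1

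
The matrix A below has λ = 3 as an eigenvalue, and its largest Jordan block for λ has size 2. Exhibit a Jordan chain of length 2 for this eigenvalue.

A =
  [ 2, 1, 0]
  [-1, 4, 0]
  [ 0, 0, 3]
A Jordan chain for λ = 3 of length 2:
v_1 = (-1, -1, 0)ᵀ
v_2 = (1, 0, 0)ᵀ

Let N = A − (3)·I. We want v_2 with N^2 v_2 = 0 but N^1 v_2 ≠ 0; then v_{j-1} := N · v_j for j = 2, …, 2.

Pick v_2 = (1, 0, 0)ᵀ.
Then v_1 = N · v_2 = (-1, -1, 0)ᵀ.

Sanity check: (A − (3)·I) v_1 = (0, 0, 0)ᵀ = 0. ✓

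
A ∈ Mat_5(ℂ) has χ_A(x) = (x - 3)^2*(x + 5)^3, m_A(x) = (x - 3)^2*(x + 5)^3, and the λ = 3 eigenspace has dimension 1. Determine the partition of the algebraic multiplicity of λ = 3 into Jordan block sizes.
Block sizes for λ = 3: [2]

Step 1 — from the characteristic polynomial, algebraic multiplicity of λ = 3 is 2. From dim ker(A − (3)·I) = 1, there are exactly 1 Jordan blocks for λ = 3.
Step 2 — from the minimal polynomial, the factor (x − 3)^2 tells us the largest block for λ = 3 has size 2.
Step 3 — with total size 2, 1 blocks, and largest block 2, the block sizes (in nonincreasing order) are [2].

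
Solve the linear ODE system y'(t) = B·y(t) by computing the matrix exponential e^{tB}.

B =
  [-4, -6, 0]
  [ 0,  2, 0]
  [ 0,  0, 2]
e^{tB} =
  [exp(-4*t), -exp(2*t) + exp(-4*t), 0]
  [0, exp(2*t), 0]
  [0, 0, exp(2*t)]

Strategy: write B = P · J · P⁻¹ where J is a Jordan canonical form, so e^{tB} = P · e^{tJ} · P⁻¹, and e^{tJ} can be computed block-by-block.

B has Jordan form
J =
  [-4, 0, 0]
  [ 0, 2, 0]
  [ 0, 0, 2]
(up to reordering of blocks).

Per-block formulas:
  For a 1×1 block at λ = 2: exp(t · [2]) = [e^(2t)].
  For a 1×1 block at λ = -4: exp(t · [-4]) = [e^(-4t)].

After assembling e^{tJ} and conjugating by P, we get:

e^{tB} =
  [exp(-4*t), -exp(2*t) + exp(-4*t), 0]
  [0, exp(2*t), 0]
  [0, 0, exp(2*t)]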